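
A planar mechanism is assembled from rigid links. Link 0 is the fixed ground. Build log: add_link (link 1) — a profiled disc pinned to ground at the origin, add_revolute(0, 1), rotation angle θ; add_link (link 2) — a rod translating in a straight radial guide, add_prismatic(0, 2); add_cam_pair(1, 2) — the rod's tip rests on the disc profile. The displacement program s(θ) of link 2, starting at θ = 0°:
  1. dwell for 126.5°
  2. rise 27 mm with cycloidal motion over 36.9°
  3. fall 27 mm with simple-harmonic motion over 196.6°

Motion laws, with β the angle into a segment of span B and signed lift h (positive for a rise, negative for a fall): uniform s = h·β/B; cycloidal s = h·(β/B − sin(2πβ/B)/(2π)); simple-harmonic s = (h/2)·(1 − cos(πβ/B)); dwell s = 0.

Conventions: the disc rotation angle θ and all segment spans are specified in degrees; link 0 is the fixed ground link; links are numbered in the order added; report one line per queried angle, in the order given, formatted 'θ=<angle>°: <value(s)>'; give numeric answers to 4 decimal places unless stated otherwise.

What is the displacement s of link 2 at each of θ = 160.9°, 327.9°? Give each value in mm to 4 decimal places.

seg 1 [0°–126.5°] dwell: s stays 0.0000
seg 2 [126.5°–163.4°] cycloidal, h=27: θ=160.9° here. β=34.4, B=36.9. 27·(0.9322 − sin(2π·0.9322)/(2π)) = 26.9453 → s = 26.9453
seg 2 [126.5°–163.4°] cycloidal, h=27: full span → s += 27 → s = 27.0000
seg 3 [163.4°–360°] simple-harmonic, h=-27: θ=327.9° here. β=164.5, B=196.6. -27/2·(1 − cos(π·0.8367)) = -25.2626 → s = 1.7374

θ=160.9°: 26.9453
θ=327.9°: 1.7374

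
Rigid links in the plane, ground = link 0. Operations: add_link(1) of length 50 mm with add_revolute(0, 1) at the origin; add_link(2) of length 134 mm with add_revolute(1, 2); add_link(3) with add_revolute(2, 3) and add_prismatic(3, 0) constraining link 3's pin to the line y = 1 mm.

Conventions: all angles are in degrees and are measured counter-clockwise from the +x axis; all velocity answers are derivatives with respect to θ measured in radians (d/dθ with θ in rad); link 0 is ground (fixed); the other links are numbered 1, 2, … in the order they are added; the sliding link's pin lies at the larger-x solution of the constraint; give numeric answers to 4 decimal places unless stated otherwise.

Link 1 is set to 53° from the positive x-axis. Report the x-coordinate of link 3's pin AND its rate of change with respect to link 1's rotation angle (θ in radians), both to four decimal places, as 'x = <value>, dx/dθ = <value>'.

geometry: r = 50 mm, L = 134 mm, e = 1 mm
crank pin P = (r cos θ, r sin θ) = (30.090751, 39.931776)
h = r sin θ − e = 39.931776 − 1 = 38.931776
x = r cos θ + √(L² − h²) = 30.090751 + 128.219799 = 158.310550
dx/dθ = −r sin θ − h·r cos θ/√(L² − h²) (θ in radians; h = 38.931776) = -49.068324

x = 158.3106, dx/dθ = -49.0683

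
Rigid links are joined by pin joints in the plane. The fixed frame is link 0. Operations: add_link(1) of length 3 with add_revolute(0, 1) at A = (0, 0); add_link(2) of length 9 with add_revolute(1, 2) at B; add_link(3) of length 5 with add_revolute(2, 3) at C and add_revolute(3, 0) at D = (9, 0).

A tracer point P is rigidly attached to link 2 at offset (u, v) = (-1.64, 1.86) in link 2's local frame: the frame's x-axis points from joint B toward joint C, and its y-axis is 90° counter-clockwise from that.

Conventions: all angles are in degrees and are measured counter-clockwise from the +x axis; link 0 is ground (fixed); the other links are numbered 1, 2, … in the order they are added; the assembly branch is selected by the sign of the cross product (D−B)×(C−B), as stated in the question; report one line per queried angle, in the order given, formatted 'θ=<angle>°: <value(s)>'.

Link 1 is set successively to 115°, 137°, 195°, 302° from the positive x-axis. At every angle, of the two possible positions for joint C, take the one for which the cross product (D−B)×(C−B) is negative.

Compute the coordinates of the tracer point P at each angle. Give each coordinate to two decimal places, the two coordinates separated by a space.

A=(0,0), D=(9.00,0)
θ=115°: B = A + 3.00·(cos115°, sin115°) = (-1.2679, 2.7189)
θ=115°: |BD| = 10.6217
θ=115°: circle(B,9.00) ∩ circle(D,5.00): a=7.9470, h=4.2244
θ=115°:   candidates: C₊=(7.4957,4.7683) cross=44.871; C₋=(5.3330,-3.3990) cross=-44.871
θ=115°:   branch - wants cross < 0 → take C=(5.3330,-3.3990) (cross=-44.871)
θ=115°: ex = (C−B)/|BC| = (0.7334,-0.6798); ey = (0.6798,0.7334)
θ=115°: P = B + -1.64·ex + 1.86·ey = (-1.2063,5.1979)
θ=137°: B = A + 3.00·(cos137°, sin137°) = (-2.1941, 2.0460)
θ=137°: |BD| = 11.3795
θ=137°: circle(B,9.00) ∩ circle(D,5.00): a=8.1503, h=3.8174
θ=137°:   candidates: C₊=(6.5098,4.3358) cross=43.440; C₋=(5.1371,-3.1746) cross=-43.440
θ=137°:   branch - wants cross < 0 → take C=(5.1371,-3.1746) (cross=-43.440)
θ=137°: ex = (C−B)/|BC| = (0.8146,-0.5801); ey = (0.5801,0.8146)
θ=137°: P = B + -1.64·ex + 1.86·ey = (-2.4510,4.5124)
θ=195°: B = A + 3.00·(cos195°, sin195°) = (-2.8978, -0.7765)
θ=195°: |BD| = 11.9231
θ=195°: circle(B,9.00) ∩ circle(D,5.00): a=8.3099, h=3.4562
θ=195°:   candidates: C₊=(5.1694,3.2135) cross=41.208; C₋=(5.6196,-3.6841) cross=-41.208
θ=195°:   branch - wants cross < 0 → take C=(5.6196,-3.6841) (cross=-41.208)
θ=195°: ex = (C−B)/|BC| = (0.9464,-0.3231); ey = (0.3231,0.9464)
θ=195°: P = B + -1.64·ex + 1.86·ey = (-3.8489,1.5136)
θ=302°: B = A + 3.00·(cos302°, sin302°) = (1.5898, -2.5441)
θ=302°: |BD| = 7.8348
θ=302°: circle(B,9.00) ∩ circle(D,5.00): a=7.4912, h=4.9882
θ=302°:   candidates: C₊=(7.0552,4.6063) cross=39.081; C₋=(10.2948,-4.8294) cross=-39.081
θ=302°:   branch - wants cross < 0 → take C=(10.2948,-4.8294) (cross=-39.081)
θ=302°: ex = (C−B)/|BC| = (0.9672,-0.2539); ey = (0.2539,0.9672)
θ=302°: P = B + -1.64·ex + 1.86·ey = (0.4758,-0.3287)

θ=115°: -1.21 5.20
θ=137°: -2.45 4.51
θ=195°: -3.85 1.51
θ=302°: 0.48 -0.33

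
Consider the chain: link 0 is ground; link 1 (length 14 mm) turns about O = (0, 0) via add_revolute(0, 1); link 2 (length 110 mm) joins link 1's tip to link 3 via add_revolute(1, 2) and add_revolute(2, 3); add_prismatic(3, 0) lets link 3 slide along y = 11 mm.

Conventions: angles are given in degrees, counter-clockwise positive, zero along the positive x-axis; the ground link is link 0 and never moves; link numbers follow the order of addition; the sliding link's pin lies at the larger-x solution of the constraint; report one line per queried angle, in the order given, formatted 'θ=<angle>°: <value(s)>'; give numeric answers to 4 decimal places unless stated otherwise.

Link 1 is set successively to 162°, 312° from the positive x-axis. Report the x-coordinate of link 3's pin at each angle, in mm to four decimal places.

geometry: r = 14 mm, L = 110 mm, e = 11 mm
θ=162°: crank pin P = (r cos θ, r sin θ) = (-13.314791, 4.326238)
θ=162°: h = r sin θ − e = 4.326238 − 11 = -6.673762
θ=162°: x = r cos θ + √(L² − h²) = -13.314791 + 109.797363 = 96.482572
θ=312°: crank pin P = (r cos θ, r sin θ) = (9.367828, -10.404028)
θ=312°: h = r sin θ − e = -10.404028 − 11 = -21.404028
θ=312°: x = r cos θ + √(L² − h²) = 9.367828 + 107.897487 = 117.265315

θ=162°: 96.4826
θ=312°: 117.2653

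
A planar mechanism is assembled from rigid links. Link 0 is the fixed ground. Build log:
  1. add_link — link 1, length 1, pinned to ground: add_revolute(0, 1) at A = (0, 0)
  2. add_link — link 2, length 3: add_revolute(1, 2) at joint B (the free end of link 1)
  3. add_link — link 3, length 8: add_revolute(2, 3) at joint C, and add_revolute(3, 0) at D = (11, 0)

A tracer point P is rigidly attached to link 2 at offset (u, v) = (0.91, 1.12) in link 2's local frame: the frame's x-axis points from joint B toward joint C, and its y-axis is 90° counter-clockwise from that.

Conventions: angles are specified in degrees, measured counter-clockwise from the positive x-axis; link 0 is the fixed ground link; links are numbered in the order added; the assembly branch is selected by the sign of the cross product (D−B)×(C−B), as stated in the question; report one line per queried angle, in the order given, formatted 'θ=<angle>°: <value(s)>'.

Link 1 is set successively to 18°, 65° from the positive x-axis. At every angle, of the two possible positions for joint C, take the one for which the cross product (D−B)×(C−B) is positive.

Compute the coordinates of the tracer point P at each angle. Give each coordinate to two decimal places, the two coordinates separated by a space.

A=(0,0), D=(11.00,0)
θ=18°: B = A + 1.00·(cos18°, sin18°) = (0.9511, 0.3090)
θ=18°: |BD| = 10.0537
θ=18°: circle(B,3.00) ∩ circle(D,8.00): a=2.2915, h=1.9362
θ=18°:   candidates: C₊=(3.3010,2.1739) cross=19.466; C₋=(3.1820,-1.6967) cross=-19.466
θ=18°:   branch + wants cross > 0 → take C=(3.3010,2.1739) (cross=19.466)
θ=18°: ex = (C−B)/|BC| = (0.7833,0.6216); ey = (-0.6216,0.7833)
θ=18°: P = B + 0.91·ex + 1.12·ey = (0.9677,1.7520)
θ=65°: B = A + 1.00·(cos65°, sin65°) = (0.4226, 0.9063)
θ=65°: |BD| = 10.6161
θ=65°: circle(B,3.00) ∩ circle(D,8.00): a=2.7177, h=1.2705
θ=65°:   candidates: C₊=(3.2388,1.9402) cross=13.488; C₋=(3.0219,-0.5916) cross=-13.488
θ=65°:   branch + wants cross > 0 → take C=(3.2388,1.9402) (cross=13.488)
θ=65°: ex = (C−B)/|BC| = (0.9387,0.3446); ey = (-0.3446,0.9387)
θ=65°: P = B + 0.91·ex + 1.12·ey = (0.8909,2.2713)

θ=18°: 0.97 1.75
θ=65°: 0.89 2.27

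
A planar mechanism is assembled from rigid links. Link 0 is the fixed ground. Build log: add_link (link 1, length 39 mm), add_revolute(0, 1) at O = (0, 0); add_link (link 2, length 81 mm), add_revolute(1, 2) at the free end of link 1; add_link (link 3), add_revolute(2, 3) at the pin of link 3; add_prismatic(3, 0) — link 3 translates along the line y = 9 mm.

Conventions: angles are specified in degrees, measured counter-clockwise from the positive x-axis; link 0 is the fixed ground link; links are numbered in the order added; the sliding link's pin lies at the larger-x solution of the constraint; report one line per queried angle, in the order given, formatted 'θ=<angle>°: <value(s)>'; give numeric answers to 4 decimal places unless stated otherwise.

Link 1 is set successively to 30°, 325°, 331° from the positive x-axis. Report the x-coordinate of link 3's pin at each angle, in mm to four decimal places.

geometry: r = 39 mm, L = 81 mm, e = 9 mm
θ=30°: crank pin P = (r cos θ, r sin θ) = (33.774991, 19.500000)
θ=30°: h = r sin θ − e = 19.500000 − 9 = 10.500000
θ=30°: x = r cos θ + √(L² − h²) = 33.774991 + 80.316561 = 114.091552
θ=325°: crank pin P = (r cos θ, r sin θ) = (31.946930, -22.369481)
θ=325°: h = r sin θ − e = -22.369481 − 9 = -31.369481
θ=325°: x = r cos θ + √(L² − h²) = 31.946930 + 74.679018 = 106.625947
θ=331°: crank pin P = (r cos θ, r sin θ) = (34.110169, -18.907575)
θ=331°: h = r sin θ − e = -18.907575 − 9 = -27.907575
θ=331°: x = r cos θ + √(L² − h²) = 34.110169 + 76.040563 = 110.150732

θ=30°: 114.0916
θ=325°: 106.6259
θ=331°: 110.1507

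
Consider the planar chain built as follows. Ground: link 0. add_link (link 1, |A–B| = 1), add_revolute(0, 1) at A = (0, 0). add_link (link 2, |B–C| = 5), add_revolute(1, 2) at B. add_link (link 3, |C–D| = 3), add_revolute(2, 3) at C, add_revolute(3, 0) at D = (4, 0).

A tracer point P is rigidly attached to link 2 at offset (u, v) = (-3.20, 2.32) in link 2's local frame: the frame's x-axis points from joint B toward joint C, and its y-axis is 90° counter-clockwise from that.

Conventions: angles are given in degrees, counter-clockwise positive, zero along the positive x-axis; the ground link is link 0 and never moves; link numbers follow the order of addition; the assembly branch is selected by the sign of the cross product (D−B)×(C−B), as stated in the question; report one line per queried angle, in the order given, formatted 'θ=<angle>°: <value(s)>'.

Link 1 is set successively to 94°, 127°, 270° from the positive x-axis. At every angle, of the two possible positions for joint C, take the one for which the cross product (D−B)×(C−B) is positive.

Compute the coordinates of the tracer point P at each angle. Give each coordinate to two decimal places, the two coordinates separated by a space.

A=(0,0), D=(4.00,0)
θ=94°: B = A + 1.00·(cos94°, sin94°) = (-0.0698, 0.9976)
θ=94°: |BD| = 4.1902
θ=94°: circle(B,5.00) ∩ circle(D,3.00): a=4.0043, h=2.9942
θ=94°:   candidates: C₊=(4.5323,2.9524) cross=12.547; C₋=(3.1066,-2.8639) cross=-12.547
θ=94°:   branch + wants cross > 0 → take C=(4.5323,2.9524) (cross=12.547)
θ=94°: ex = (C−B)/|BC| = (0.9204,0.3910); ey = (-0.3910,0.9204)
θ=94°: P = B + -3.20·ex + 2.32·ey = (-3.9221,1.8818)
θ=127°: B = A + 1.00·(cos127°, sin127°) = (-0.6018, 0.7986)
θ=127°: |BD| = 4.6706
θ=127°: circle(B,5.00) ∩ circle(D,3.00): a=4.0481, h=2.9347
θ=127°:   candidates: C₊=(3.8885,2.9979) cross=13.707; C₋=(2.8849,-2.7851) cross=-13.707
θ=127°:   branch + wants cross > 0 → take C=(3.8885,2.9979) (cross=13.707)
θ=127°: ex = (C−B)/|BC| = (0.8981,0.4399); ey = (-0.4399,0.8981)
θ=127°: P = B + -3.20·ex + 2.32·ey = (-4.4961,1.4746)
θ=270°: B = A + 1.00·(cos270°, sin270°) = (-0.0000, -1.0000)
θ=270°: |BD| = 4.1231
θ=270°: circle(B,5.00) ∩ circle(D,3.00): a=4.0018, h=2.9975
θ=270°:   candidates: C₊=(3.1553,2.8786) cross=12.359; C₋=(4.6094,-2.9375) cross=-12.359
θ=270°:   branch + wants cross > 0 → take C=(3.1553,2.8786) (cross=12.359)
θ=270°: ex = (C−B)/|BC| = (0.6311,0.7757); ey = (-0.7757,0.6311)
θ=270°: P = B + -3.20·ex + 2.32·ey = (-3.8191,-2.0182)

θ=94°: -3.92 1.88
θ=127°: -4.50 1.47
θ=270°: -3.82 -2.02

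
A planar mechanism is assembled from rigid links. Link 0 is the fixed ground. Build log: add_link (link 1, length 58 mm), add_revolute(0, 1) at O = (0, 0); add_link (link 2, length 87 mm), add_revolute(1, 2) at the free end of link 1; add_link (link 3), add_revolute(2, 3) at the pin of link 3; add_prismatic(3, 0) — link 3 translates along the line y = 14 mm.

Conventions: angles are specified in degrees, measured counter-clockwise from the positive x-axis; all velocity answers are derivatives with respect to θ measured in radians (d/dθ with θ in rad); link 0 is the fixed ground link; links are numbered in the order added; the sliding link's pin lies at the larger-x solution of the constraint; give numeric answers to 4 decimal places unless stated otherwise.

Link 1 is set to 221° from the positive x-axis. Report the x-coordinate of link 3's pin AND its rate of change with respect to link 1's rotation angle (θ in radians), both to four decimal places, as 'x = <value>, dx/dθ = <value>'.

geometry: r = 58 mm, L = 87 mm, e = 14 mm
crank pin P = (r cos θ, r sin θ) = (-43.773156, -38.051424)
h = r sin θ − e = -38.051424 − 14 = -52.051424
x = r cos θ + √(L² − h²) = -43.773156 + 69.711185 = 25.938029
dx/dθ = −r sin θ − h·r cos θ/√(L² − h²) (θ in radians; h = -52.051424) = 5.367213

x = 25.9380, dx/dθ = 5.3672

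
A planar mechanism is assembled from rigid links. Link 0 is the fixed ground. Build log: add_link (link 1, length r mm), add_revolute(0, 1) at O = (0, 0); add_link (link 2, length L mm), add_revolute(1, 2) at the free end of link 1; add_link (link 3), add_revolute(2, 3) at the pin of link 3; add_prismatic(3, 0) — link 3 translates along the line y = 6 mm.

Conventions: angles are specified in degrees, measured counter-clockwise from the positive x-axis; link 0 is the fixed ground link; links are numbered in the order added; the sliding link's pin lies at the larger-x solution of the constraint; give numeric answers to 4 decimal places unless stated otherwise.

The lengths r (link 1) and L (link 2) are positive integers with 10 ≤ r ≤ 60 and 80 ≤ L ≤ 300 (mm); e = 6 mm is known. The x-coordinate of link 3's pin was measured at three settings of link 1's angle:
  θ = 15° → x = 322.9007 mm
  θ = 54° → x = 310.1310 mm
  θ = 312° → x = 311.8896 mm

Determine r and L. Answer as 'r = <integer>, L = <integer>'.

constraint per measurement: (x − r cos θ)² + (r sin θ − e)² = L²
subtracting the θ₁ and θ₂ equations cancels the r² and L² terms:
r = (x₁² − x₂²) / (2[(x₁cos θ₁ + e sin θ₁) − (x₂cos θ₂ + e sin θ₂)]) = 32.0000 → r = 32
L² = (x₁ − r cos θ₁)² + (r sin θ₁ − e)² = 85263.9955 → L = 292.0000 → L = 292
check at θ₃=312°: x = 311.8896 (printed 311.8896) ✓

r = 32, L = 292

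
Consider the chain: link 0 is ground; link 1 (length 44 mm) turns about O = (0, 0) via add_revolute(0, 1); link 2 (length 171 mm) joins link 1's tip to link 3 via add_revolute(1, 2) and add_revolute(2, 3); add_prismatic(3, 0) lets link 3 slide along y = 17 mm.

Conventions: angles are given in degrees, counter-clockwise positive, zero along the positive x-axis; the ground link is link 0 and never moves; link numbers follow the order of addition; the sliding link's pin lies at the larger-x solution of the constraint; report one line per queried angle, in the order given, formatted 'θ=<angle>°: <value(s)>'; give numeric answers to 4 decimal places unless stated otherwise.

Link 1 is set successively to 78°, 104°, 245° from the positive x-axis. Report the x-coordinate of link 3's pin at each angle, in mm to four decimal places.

geometry: r = 44 mm, L = 171 mm, e = 17 mm
θ=78°: crank pin P = (r cos θ, r sin θ) = (9.148114, 43.038494)
θ=78°: h = r sin θ − e = 43.038494 − 17 = 26.038494
θ=78°: x = r cos θ + √(L² − h²) = 9.148114 + 169.005908 = 178.154022
θ=104°: crank pin P = (r cos θ, r sin θ) = (-10.644563, 42.693012)
θ=104°: h = r sin θ − e = 42.693012 − 17 = 25.693012
θ=104°: x = r cos θ + √(L² − h²) = -10.644563 + 169.058774 = 158.414211
θ=245°: crank pin P = (r cos θ, r sin θ) = (-18.595204, -39.877543)
θ=245°: h = r sin θ − e = -39.877543 − 17 = -56.877543
θ=245°: x = r cos θ + √(L² − h²) = -18.595204 + 161.263589 = 142.668386

θ=78°: 178.1540
θ=104°: 158.4142
θ=245°: 142.6684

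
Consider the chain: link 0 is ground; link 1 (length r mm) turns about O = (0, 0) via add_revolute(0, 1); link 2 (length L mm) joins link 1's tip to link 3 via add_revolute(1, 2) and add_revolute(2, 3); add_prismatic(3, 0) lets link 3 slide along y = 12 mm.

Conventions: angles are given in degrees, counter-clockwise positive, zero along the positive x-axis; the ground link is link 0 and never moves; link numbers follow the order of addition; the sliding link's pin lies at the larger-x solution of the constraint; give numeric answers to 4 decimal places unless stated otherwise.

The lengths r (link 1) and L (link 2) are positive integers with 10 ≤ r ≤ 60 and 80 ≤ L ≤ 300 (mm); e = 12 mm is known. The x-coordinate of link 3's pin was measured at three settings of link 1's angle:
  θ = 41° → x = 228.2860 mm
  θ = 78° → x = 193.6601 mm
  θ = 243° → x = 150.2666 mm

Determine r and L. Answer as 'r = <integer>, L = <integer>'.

constraint per measurement: (x − r cos θ)² + (r sin θ − e)² = L²
subtracting the θ₁ and θ₂ equations cancels the r² and L² terms:
r = (x₁² − x₂²) / (2[(x₁cos θ₁ + e sin θ₁) − (x₂cos θ₂ + e sin θ₂)]) = 56.9999 → r = 57
L² = (x₁ − r cos θ₁)² + (r sin θ₁ − e)² = 34968.9911 → L = 187.0000 → L = 187
check at θ₃=243°: x = 150.2666 (printed 150.2666) ✓

r = 57, L = 187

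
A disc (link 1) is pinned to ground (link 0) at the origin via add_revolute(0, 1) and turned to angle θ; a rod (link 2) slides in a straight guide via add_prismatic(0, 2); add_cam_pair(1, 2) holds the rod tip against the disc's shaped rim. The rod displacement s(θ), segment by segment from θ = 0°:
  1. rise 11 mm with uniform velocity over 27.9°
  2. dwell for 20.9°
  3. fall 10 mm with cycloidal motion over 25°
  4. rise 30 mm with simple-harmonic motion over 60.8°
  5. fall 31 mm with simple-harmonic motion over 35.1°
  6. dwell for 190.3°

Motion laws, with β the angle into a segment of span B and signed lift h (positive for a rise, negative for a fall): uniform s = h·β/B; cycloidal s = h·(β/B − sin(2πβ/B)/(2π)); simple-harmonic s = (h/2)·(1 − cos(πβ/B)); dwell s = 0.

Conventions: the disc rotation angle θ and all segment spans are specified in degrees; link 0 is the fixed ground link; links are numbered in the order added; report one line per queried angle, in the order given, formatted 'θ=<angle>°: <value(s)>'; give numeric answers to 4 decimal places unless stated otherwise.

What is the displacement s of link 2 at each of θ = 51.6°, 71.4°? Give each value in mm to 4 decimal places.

segment 1 (0° to 27.9°, uniform, h = 11) is passed completely: s = 0.0000 + (11) = 11.0000
segment 2 (27.9° to 48.8°, dwell): s unchanged at 11.0000
θ = 51.6° falls in segment 3 (48.8° to 73.8°, cycloidal, h = -10): β = 51.6 − 48.8 = 2.8°, B = 25°; Δs = -10·(0.1120 − sin(2π·0.1120)/(2π)) = -0.0902; s = 11.0000 − 0.0902 = 10.9098
θ = 71.4° falls in segment 3 (48.8° to 73.8°, cycloidal, h = -10): β = 71.4 − 48.8 = 22.6°, B = 25°; Δs = -10·(0.9040 − sin(2π·0.9040)/(2π)) = -9.9428; s = 11.0000 − 9.9428 = 1.0572

θ=51.6°: 10.9098
θ=71.4°: 1.0572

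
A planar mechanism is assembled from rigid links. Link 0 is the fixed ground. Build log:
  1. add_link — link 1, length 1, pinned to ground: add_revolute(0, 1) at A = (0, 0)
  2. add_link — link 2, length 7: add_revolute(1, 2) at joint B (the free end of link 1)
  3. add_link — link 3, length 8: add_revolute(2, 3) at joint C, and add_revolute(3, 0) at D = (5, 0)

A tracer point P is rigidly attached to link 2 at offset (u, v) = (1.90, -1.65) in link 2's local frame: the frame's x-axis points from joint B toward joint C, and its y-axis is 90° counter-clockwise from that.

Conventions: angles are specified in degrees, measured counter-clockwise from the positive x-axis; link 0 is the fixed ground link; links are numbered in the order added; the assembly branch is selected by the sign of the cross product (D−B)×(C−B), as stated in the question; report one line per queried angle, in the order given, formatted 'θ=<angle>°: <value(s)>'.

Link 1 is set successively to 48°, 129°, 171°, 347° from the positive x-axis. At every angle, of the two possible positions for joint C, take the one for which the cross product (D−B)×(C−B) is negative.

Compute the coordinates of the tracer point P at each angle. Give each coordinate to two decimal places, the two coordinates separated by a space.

A=(0,0), D=(5.00,0)
θ=48°: B = A + 1.00·(cos48°, sin48°) = (0.6691, 0.7431)
θ=48°: |BD| = 4.3942
θ=48°: circle(B,7.00) ∩ circle(D,8.00): a=0.4903, h=6.9828
θ=48°:   candidates: C₊=(2.3333,7.5425) cross=30.684; C₋=(-0.0286,-6.2220) cross=-30.684
θ=48°:   branch - wants cross < 0 → take C=(-0.0286,-6.2220) (cross=-30.684)
θ=48°: ex = (C−B)/|BC| = (-0.0997,-0.9950); ey = (0.9950,-0.0997)
θ=48°: P = B + 1.90·ex + -1.65·ey = (-1.1620,-0.9829)
θ=129°: B = A + 1.00·(cos129°, sin129°) = (-0.6293, 0.7771)
θ=129°: |BD| = 5.6827
θ=129°: circle(B,7.00) ∩ circle(D,8.00): a=1.5216, h=6.8326
θ=129°:   candidates: C₊=(1.8124,7.3375) cross=38.828; C₋=(-0.0565,-6.1994) cross=-38.828
θ=129°:   branch - wants cross < 0 → take C=(-0.0565,-6.1994) (cross=-38.828)
θ=129°: ex = (C−B)/|BC| = (0.0818,-0.9966); ey = (0.9966,0.0818)
θ=129°: P = B + 1.90·ex + -1.65·ey = (-2.1183,-1.2515)
θ=171°: B = A + 1.00·(cos171°, sin171°) = (-0.9877, 0.1564)
θ=171°: |BD| = 5.9897
θ=171°: circle(B,7.00) ∩ circle(D,8.00): a=1.7427, h=6.7796
θ=171°:   candidates: C₊=(0.9315,6.8882) cross=40.608; C₋=(0.5774,-6.6664) cross=-40.608
θ=171°:   branch - wants cross < 0 → take C=(0.5774,-6.6664) (cross=-40.608)
θ=171°: ex = (C−B)/|BC| = (0.2236,-0.9747); ey = (0.9747,0.2236)
θ=171°: P = B + 1.90·ex + -1.65·ey = (-2.1711,-2.0644)
θ=347°: B = A + 1.00·(cos347°, sin347°) = (0.9744, -0.2250)
θ=347°: |BD| = 4.0319
θ=347°: circle(B,7.00) ∩ circle(D,8.00): a=0.1558, h=6.9983
θ=347°:   candidates: C₊=(0.7395,6.7711) cross=28.216; C₋=(1.5204,-7.2036) cross=-28.216
θ=347°:   branch - wants cross < 0 → take C=(1.5204,-7.2036) (cross=-28.216)
θ=347°: ex = (C−B)/|BC| = (0.0780,-0.9970); ey = (0.9970,0.0780)
θ=347°: P = B + 1.90·ex + -1.65·ey = (-0.5224,-2.2479)

θ=48°: -1.16 -0.98
θ=129°: -2.12 -1.25
θ=171°: -2.17 -2.06
θ=347°: -0.52 -2.25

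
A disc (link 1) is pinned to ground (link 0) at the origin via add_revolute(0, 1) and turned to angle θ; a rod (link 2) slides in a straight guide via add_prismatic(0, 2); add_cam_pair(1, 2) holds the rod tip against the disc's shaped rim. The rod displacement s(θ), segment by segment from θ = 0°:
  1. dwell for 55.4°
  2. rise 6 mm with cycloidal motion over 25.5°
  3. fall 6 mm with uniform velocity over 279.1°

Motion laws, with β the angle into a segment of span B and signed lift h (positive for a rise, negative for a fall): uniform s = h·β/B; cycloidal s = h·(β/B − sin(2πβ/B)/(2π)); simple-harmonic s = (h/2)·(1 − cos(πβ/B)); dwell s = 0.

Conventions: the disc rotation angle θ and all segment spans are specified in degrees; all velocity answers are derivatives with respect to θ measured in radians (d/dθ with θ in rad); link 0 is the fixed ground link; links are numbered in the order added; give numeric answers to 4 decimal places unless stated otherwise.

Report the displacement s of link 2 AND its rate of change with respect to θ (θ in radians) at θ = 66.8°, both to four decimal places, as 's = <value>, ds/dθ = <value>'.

segment 1 (0° to 55.4°, dwell): s unchanged at 0.0000
θ = 66.8° falls in segment 2 (55.4° to 80.9°, cycloidal, h = 6): β = 66.8 − 55.4 = 11.4°, B = 25.5°; Δs = 6·(0.4471 − sin(2π·0.4471)/(2π)) = 2.3705; s = 0.0000 + 2.3705 = 2.3705
velocity in seg [55.4°–80.9°] (cycloidal), θ in radians: β = 11.4° = 0.1990 rad, B = 25.5° = 0.4451 rad; ds/dθ = (h/B)(1 − cos(2πβ/B)) = (6/0.4451)(1 − cos(2π·0.4471)) = 26.223723 mm/rad

s = 2.3705, ds/dθ = 26.2237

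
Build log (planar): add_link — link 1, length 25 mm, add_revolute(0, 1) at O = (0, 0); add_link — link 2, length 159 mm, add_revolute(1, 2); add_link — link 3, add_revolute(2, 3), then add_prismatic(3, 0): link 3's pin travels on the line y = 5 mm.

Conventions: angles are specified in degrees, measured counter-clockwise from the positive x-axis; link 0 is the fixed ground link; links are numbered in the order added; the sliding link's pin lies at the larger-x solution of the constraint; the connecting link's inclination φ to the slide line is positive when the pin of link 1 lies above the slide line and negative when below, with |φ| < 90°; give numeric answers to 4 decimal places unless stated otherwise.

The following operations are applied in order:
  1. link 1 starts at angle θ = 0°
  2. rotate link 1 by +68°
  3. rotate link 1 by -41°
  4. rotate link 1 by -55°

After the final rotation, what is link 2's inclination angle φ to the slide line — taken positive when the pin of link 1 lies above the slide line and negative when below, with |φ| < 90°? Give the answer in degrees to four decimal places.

geometry: r = 25 mm, L = 159 mm, e = 5 mm; θ starts at 0°
rotate link 1 by +68°: θ ← 0° +68° = 68°
rotate link 1 by -41°: θ ← 68° -41° = 27°
rotate link 1 by -55°: θ ← 27° -55° = -28°
h = r sin θ − e = -11.736789 − 5 = -16.736789
sin φ = h / L = -16.736789 / 159 = -0.10526282
φ = arcsin(-0.10526282) = -6.042309°

-6.0423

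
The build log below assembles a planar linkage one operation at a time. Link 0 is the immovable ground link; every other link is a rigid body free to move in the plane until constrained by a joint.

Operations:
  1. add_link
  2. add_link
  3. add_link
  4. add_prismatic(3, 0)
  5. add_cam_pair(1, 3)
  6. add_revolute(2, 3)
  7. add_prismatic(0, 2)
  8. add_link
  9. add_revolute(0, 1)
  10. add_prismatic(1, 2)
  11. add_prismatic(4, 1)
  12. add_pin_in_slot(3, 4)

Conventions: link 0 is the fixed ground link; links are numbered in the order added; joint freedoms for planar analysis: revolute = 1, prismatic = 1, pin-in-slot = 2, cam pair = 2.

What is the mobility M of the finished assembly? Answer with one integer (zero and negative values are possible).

ground; <1,0,0>
#1 <2,0,0>
#2 <3,0,0>
#3 <4,0,0>
P:3↔0 J1 <4,1,0>
C:1↔3 J2 <4,1,1>
R:2↔3 J1 <4,2,1>
P:0↔2 J1 <4,3,1>
#4 <5,3,1>
R:0↔1 J1 <5,4,1>
P:1↔2 J1 <5,5,1>
P:4↔1 J1 <5,6,1>
PS:3↔4 J2 <5,6,2>
3×4 − 2×6 − 1×2 = -2

M = -2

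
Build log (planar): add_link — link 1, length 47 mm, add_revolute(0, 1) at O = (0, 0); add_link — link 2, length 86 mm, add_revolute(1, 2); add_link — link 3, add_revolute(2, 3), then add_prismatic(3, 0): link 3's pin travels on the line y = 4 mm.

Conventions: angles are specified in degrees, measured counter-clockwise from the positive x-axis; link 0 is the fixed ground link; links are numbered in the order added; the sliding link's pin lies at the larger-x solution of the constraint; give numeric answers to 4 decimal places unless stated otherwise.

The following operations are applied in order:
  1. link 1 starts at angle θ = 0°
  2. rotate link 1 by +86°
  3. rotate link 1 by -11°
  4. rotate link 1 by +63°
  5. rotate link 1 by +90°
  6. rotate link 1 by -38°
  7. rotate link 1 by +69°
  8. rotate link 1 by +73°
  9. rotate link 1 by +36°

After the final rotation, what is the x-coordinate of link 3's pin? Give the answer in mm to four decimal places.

geometry: r = 47 mm, L = 86 mm, e = 4 mm; θ starts at 0°
rotate link 1 by +86°: θ ← 0° +86° = 86°
rotate link 1 by -11°: θ ← 86° -11° = 75°
rotate link 1 by +63°: θ ← 75° +63° = 138°
rotate link 1 by +90°: θ ← 138° +90° = 228°
rotate link 1 by -38°: θ ← 228° -38° = 190°
rotate link 1 by +69°: θ ← 190° +69° = 259°
rotate link 1 by +73°: θ ← 259° +73° = 332°
rotate link 1 by +36°: θ ← 332° +36° = 368°
crank pin P = (r cos θ, r sin θ) = (46.542599, 6.541136)
h = r sin θ − e = 6.541136 − 4 = 2.541136
x = r cos θ + √(L² − h²) = 46.542599 + 85.962449 = 132.505048

132.5050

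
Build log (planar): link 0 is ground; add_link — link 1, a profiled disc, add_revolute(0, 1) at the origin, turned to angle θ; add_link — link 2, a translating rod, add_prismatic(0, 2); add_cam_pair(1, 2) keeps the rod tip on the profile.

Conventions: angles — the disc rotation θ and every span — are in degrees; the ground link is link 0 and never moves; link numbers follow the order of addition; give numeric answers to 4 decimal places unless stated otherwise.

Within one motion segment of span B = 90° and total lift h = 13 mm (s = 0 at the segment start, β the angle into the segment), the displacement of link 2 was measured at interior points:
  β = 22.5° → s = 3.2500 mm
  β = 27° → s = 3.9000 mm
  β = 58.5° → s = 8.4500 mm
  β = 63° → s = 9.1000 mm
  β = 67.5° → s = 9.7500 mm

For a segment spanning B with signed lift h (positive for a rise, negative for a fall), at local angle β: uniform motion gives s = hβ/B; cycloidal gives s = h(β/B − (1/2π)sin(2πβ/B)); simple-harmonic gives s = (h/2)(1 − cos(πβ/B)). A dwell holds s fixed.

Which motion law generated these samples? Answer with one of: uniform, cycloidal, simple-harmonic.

candidates at β/B = r: uniform s = h·r (linear in β); cycloidal s = h·(r − sin(2πr)/(2π)); simple-harmonic s = (h/2)(1 − cos(πr))
β=22.5°: printed 3.2500 | uniform 3.2500, cycloidal 1.1810, simple-harmonic 1.9038
β=27°: printed 3.9000 | uniform 3.9000, cycloidal 1.9323, simple-harmonic 2.6794
β=58.5°: printed 8.4500 | uniform 8.4500, cycloidal 10.1239, simple-harmonic 9.4509
β=63°: printed 9.1000 | uniform 9.1000, cycloidal 11.0677, simple-harmonic 10.3206
β=67.5°: printed 9.7500 | uniform 9.7500, cycloidal 11.8190, simple-harmonic 11.0962
only one law matches every sample → uniform

uniform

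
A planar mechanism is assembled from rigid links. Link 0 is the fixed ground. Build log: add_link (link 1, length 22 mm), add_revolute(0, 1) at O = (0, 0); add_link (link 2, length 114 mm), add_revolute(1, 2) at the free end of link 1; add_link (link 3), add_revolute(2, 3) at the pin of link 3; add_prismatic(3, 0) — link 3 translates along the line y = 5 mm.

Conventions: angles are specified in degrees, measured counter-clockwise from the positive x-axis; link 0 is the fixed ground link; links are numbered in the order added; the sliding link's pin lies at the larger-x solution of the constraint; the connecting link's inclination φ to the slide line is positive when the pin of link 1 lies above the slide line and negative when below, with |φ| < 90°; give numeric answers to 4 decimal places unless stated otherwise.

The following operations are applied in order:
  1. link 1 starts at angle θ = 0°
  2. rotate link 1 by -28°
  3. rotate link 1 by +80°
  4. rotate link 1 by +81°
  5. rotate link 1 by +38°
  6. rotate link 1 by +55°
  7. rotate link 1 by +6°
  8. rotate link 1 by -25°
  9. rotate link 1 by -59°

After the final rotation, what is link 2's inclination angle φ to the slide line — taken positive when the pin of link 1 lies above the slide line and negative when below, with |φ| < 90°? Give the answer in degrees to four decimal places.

geometry: r = 22 mm, L = 114 mm, e = 5 mm; θ starts at 0°
rotate link 1 by -28°: θ ← 0° -28° = -28°
rotate link 1 by +80°: θ ← -28° +80° = 52°
rotate link 1 by +81°: θ ← 52° +81° = 133°
rotate link 1 by +38°: θ ← 133° +38° = 171°
rotate link 1 by +55°: θ ← 171° +55° = 226°
rotate link 1 by +6°: θ ← 226° +6° = 232°
rotate link 1 by -25°: θ ← 232° -25° = 207°
rotate link 1 by -59°: θ ← 207° -59° = 148°
h = r sin θ − e = 11.658224 − 5 = 6.658224
sin φ = h / L = 6.658224 / 114 = 0.05840547
φ = arcsin(0.05840547) = 3.348293°

3.3483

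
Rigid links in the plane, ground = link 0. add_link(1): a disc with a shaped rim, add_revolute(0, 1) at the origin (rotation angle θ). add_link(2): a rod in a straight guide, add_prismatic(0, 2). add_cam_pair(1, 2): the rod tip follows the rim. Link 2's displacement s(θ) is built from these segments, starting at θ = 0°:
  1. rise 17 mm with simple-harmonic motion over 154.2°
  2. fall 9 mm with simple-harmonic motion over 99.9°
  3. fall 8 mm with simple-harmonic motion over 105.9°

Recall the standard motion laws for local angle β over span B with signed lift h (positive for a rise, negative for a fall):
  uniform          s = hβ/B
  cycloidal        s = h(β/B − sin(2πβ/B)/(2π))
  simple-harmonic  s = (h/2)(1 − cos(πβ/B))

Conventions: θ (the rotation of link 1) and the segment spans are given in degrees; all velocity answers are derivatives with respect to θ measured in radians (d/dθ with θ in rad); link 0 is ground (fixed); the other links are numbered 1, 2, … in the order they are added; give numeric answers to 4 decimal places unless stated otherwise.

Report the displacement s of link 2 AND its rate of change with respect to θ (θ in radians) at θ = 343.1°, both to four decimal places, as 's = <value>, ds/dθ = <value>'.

segment 1 (0° to 154.2°, simple-harmonic, h = 17) is passed completely: s = 0.0000 + (17) = 17.0000
segment 2 (154.2° to 254.1°, simple-harmonic, h = -9) is passed completely: s = 17.0000 + (-9) = 8.0000
θ = 343.1° falls in segment 3 (254.1° to 360°, simple-harmonic, h = -8): β = 343.1 − 254.1 = 89°, B = 105.9°; Δs = -8/2·(1 − cos(π·0.8404)) = -7.5077; s = 8.0000 − 7.5077 = 0.4923
velocity in seg [254.1°–360°] (simple-harmonic), θ in radians: β = 89° = 1.5533 rad, B = 105.9° = 1.8483 rad; ds/dθ = (πh/(2B)) sin(πβ/B) = (π·(-8)/(2·1.8483)) sin(π·0.8404) = -3.267600 mm/rad

s = 0.4923, ds/dθ = -3.2676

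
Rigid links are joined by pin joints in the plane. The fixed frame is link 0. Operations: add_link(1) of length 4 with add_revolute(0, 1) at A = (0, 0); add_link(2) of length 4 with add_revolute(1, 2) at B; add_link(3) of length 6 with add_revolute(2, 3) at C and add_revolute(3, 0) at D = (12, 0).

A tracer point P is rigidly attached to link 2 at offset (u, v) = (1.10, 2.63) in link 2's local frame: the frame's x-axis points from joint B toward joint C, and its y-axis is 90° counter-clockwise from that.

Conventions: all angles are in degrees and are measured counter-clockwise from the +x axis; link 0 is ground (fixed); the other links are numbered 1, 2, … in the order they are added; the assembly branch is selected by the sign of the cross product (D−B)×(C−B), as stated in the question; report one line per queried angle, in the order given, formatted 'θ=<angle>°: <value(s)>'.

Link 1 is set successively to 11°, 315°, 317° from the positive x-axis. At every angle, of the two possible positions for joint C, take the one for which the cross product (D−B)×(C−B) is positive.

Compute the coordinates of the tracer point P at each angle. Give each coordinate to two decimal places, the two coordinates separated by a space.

A=(0,0), D=(12.00,0)
θ=11°: B = A + 4.00·(cos11°, sin11°) = (3.9265, 0.7632)
θ=11°: |BD| = 8.1095
θ=11°: circle(B,4.00) ∩ circle(D,6.00): a=2.8216, h=2.8352
θ=11°:   candidates: C₊=(7.0024,3.3203) cross=22.992; C₋=(6.4688,-2.3250) cross=-22.992
θ=11°:   branch + wants cross > 0 → take C=(7.0024,3.3203) (cross=22.992)
θ=11°: ex = (C−B)/|BC| = (0.7690,0.6393); ey = (-0.6393,0.7690)
θ=11°: P = B + 1.10·ex + 2.63·ey = (3.0911,3.4889)
θ=315°: B = A + 4.00·(cos315°, sin315°) = (2.8284, -2.8284)
θ=315°: |BD| = 9.5978
θ=315°: circle(B,4.00) ∩ circle(D,6.00): a=3.7570, h=1.3730
θ=315°:   candidates: C₊=(6.0140,-0.4093) cross=13.177; C₋=(6.8232,-3.0332) cross=-13.177
θ=315°:   branch + wants cross > 0 → take C=(6.0140,-0.4093) (cross=13.177)
θ=315°: ex = (C−B)/|BC| = (0.7964,0.6048); ey = (-0.6048,0.7964)
θ=315°: P = B + 1.10·ex + 2.63·ey = (2.1139,-0.0687)
θ=317°: B = A + 4.00·(cos317°, sin317°) = (2.9254, -2.7280)
θ=317°: |BD| = 9.4758
θ=317°: circle(B,4.00) ∩ circle(D,6.00): a=3.6826, h=1.5617
θ=317°:   candidates: C₊=(6.0025,-0.1723) cross=14.798; C₋=(6.9017,-3.1634) cross=-14.798
θ=317°:   branch + wants cross > 0 → take C=(6.0025,-0.1723) (cross=14.798)
θ=317°: ex = (C−B)/|BC| = (0.7693,0.6389); ey = (-0.6389,0.7693)
θ=317°: P = B + 1.10·ex + 2.63·ey = (2.0912,-0.0020)

θ=11°: 3.09 3.49
θ=315°: 2.11 -0.07
θ=317°: 2.09 -0.00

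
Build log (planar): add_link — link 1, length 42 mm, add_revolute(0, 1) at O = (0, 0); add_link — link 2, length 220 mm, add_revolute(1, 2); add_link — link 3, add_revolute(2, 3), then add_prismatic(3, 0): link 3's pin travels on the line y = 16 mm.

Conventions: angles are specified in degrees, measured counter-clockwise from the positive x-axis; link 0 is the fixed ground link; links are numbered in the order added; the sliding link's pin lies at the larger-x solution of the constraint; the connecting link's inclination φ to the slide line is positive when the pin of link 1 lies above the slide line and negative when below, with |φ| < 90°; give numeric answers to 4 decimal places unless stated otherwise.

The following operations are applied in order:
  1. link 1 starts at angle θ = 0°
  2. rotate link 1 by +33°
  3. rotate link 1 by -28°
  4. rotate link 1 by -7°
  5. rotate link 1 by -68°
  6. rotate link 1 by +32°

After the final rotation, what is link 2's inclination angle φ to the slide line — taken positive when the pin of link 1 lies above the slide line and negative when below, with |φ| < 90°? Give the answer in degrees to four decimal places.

geometry: r = 42 mm, L = 220 mm, e = 16 mm; θ starts at 0°
rotate link 1 by +33°: θ ← 0° +33° = 33°
rotate link 1 by -28°: θ ← 33° -28° = 5°
rotate link 1 by -7°: θ ← 5° -7° = -2°
rotate link 1 by -68°: θ ← -2° -68° = -70°
rotate link 1 by +32°: θ ← -70° +32° = -38°
h = r sin θ − e = -25.857782 − 16 = -41.857782
sin φ = h / L = -41.857782 / 220 = -0.19026265
φ = arcsin(-0.19026265) = -10.968112°

-10.9681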